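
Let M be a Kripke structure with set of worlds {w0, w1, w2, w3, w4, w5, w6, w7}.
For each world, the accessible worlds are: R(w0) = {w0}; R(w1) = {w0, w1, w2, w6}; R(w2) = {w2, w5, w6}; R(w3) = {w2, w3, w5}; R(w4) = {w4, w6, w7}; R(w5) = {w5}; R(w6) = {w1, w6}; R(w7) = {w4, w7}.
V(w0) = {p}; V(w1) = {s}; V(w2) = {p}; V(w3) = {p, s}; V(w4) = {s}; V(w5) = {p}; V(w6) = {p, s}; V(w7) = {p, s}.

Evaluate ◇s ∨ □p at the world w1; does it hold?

At w1: ◇s is true, □p is false, so ◇s ∨ □p is true.
  At w1: ◇s requires s at some successor in {w0, w1, w2, w6}.
    s holds at w1, so ◇s is true at w1.
  At w1: □p requires p at every successor {w0, w1, w2, w6}.
    p fails at w1, so □p is false at w1.

Yes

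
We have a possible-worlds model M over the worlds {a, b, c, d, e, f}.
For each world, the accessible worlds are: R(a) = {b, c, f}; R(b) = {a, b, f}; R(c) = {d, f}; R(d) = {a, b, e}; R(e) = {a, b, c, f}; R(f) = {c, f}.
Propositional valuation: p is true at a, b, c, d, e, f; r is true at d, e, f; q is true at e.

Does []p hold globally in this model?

Let φ = []p. Evaluate φ at each world:
  a (successors {b, c, f}): φ is true.
  b (successors {a, b, f}): φ is true.
  c (successors {d, f}): φ is true.
  d (successors {a, b, e}): φ is true.
  e (successors {a, b, c, f}): φ is true.
  f (successors {c, f}): φ is true.
For instance, at a:
  At a: []p requires p at every successor {b, c, f}.
    At b: p is true.
    At c: p is true.
    At f: p is true.
  So []p is true at a.

Yes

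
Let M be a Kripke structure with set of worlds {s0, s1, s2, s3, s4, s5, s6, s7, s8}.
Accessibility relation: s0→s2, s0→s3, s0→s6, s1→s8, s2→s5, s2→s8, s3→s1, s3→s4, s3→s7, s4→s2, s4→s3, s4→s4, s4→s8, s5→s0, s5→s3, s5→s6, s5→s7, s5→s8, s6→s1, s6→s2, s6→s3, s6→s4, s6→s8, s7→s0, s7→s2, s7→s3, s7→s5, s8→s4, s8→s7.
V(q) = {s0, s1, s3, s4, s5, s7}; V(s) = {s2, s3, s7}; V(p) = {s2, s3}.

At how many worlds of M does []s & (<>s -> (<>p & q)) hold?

0

Recall that []ψ holds at a world iff ψ holds at every accessible world, and <>ψ holds iff ψ holds at some accessible world.
Let φ = []s & (<>s -> (<>p & q)). Evaluate φ at each world:
  s0 (successors {s2, s3, s6}): φ is false.
  s1 (successors {s8}): φ is false.
  s2 (successors {s5, s8}): φ is false.
  s3 (successors {s1, s4, s7}): φ is false.
  s4 (successors {s2, s3, s4, s8}): φ is false.
  s5 (successors {s0, s3, s6, s7, s8}): φ is false.
  s6 (successors {s1, s2, s3, s4, s8}): φ is false.
  s7 (successors {s0, s2, s3, s5}): φ is false.
  s8 (successors {s4, s7}): φ is false.
For instance, at s3:
  At s3: []s is false, <>s -> (<>p & q) is false, so []s & (<>s -> (<>p & q)) is false.
    At s3: []s requires s at every successor {s1, s4, s7}.
      s fails at s1, so []s is false at s3.
    At s3: <>s is true, <>p & q is false, so <>s -> (<>p & q) is false.
      At s3: <>s requires s at some successor in {s1, s4, s7}.
        s holds at s7, so <>s is true at s3.
      At s3: <>p is false, q is true, so <>p & q is false.
Satisfying worlds: none.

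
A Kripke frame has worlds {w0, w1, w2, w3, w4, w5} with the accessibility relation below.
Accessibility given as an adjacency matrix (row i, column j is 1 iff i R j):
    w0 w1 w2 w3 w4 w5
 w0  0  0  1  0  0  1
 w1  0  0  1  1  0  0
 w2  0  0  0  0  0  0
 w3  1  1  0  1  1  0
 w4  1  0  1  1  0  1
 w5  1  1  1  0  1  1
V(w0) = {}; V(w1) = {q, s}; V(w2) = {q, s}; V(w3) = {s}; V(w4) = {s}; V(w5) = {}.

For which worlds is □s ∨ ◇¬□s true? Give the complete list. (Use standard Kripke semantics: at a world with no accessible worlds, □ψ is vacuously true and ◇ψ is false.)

Recall that □ψ holds at a world iff ψ holds at every accessible world, and ◇ψ holds iff ψ holds at some accessible world.
Let φ = □s ∨ ◇¬□s. Evaluate φ at each world:
  w0 (successors {w2, w5}): φ is true.
  w1 (successors {w2, w3}): φ is true.
  w2 (successors ∅): φ is true.
  w3 (successors {w0, w1, w3, w4}): φ is true.
  w4 (successors {w0, w2, w3, w5}): φ is true.
  w5 (successors {w0, w1, w2, w4, w5}): φ is true.
For instance, at w5:
  At w5: □s is false, ◇¬□s is true, so □s ∨ ◇¬□s is true.
    At w5: □s requires s at every successor {w0, w1, w2, w4, w5}.
      s fails at w0, so □s is false at w5.
    At w5: ◇¬□s requires ¬□s at some successor in {w0, w1, w2, w4, w5}.
      ¬□s holds at w0, so ◇¬□s is true at w5.
Satisfying worlds: {w0, w1, w2, w3, w4, w5}

w0, w1, w2, w3, w4, w5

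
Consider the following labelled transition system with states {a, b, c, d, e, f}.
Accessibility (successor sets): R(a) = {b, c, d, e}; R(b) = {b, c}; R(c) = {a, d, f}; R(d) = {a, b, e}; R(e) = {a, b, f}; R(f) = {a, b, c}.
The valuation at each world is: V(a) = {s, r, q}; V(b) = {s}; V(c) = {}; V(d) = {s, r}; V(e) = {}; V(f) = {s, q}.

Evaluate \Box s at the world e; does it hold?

Yes

Recall that \Box ψ holds at a world iff ψ holds at every accessible world, and \Diamond ψ holds iff ψ holds at some accessible world.
At e: \Box s requires s at every successor {a, b, f}.
  At a: s is true.
  At b: s is true.
  At f: s is true.
So \Box s is true at e.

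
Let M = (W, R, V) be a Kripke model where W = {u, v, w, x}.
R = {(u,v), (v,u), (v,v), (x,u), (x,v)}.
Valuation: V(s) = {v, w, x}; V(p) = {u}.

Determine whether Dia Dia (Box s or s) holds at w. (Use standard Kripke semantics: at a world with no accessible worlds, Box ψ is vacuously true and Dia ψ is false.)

At w: no accessible worlds, so Dia Dia (Box s or s) is false.

No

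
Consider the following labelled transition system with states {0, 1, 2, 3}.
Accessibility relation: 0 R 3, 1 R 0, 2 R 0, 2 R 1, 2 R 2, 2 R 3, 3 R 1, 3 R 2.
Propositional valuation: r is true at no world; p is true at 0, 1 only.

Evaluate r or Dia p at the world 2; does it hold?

Yes

At 2: r is false, Dia p is true, so r or Dia p is true.
  At 2: Dia p requires p at some successor in {0, 1, 2, 3}.
    p holds at 0, so Dia p is true at 2.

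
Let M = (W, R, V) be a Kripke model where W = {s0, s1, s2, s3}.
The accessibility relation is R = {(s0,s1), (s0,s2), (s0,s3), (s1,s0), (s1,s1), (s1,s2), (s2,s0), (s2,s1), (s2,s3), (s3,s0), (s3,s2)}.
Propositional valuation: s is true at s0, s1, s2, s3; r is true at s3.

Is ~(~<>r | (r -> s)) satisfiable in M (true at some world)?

No

Recall that <>ψ holds at a world iff ψ holds at some accessible world.
Let φ = ~(~<>r | (r -> s)). Evaluate φ at each world:
  s0 (successors {s1, s2, s3}): φ is false.
  s1 (successors {s0, s1, s2}): φ is false.
  s2 (successors {s0, s1, s3}): φ is false.
  s3 (successors {s0, s2}): φ is false.
For instance, at s3:
  At s3: ~<>r | (r -> s) is true, so ~(~<>r | (r -> s)) is false.
    At s3: ~<>r is true, r -> s is true, so ~<>r | (r -> s) is true.
      At s3: <>r is false, so ~<>r is true.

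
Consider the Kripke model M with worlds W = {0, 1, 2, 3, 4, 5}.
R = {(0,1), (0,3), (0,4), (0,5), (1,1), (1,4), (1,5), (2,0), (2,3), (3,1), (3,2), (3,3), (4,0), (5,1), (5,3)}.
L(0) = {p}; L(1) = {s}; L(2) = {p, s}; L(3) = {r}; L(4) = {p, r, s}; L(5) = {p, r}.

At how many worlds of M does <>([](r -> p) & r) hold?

Recall that []ψ holds at a world iff ψ holds at every accessible world, and <>ψ holds iff ψ holds at some accessible world.
Let φ = <>([](r -> p) & r). Evaluate φ at each world:
  0 (successors {1, 3, 4, 5}): φ is true.
  1 (successors {1, 4, 5}): φ is true.
  2 (successors {0, 3}): φ is false.
  3 (successors {1, 2, 3}): φ is false.
  4 (successors {0}): φ is false.
  5 (successors {1, 3}): φ is false.
For instance, at 3:
  At 3: <>([](r -> p) & r) requires [](r -> p) & r at some successor in {1, 2, 3}.
    At 1: [](r -> p) & r is false.
    At 2: [](r -> p) & r is false.
    At 3: [](r -> p) & r is false.
  So <>([](r -> p) & r) is false at 3.
Satisfying worlds: {0, 1}

2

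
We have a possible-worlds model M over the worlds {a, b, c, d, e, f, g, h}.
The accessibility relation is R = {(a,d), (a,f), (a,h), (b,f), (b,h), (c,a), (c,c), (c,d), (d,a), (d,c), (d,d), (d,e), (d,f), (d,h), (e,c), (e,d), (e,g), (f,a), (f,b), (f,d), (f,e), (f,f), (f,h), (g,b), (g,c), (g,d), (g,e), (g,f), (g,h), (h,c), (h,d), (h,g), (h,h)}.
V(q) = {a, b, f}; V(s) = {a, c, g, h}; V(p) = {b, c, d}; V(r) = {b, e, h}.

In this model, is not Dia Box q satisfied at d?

Yes

At d: Dia Box q is false, so not Dia Box q is true.
  At d: Dia Box q requires Box q at some successor in {a, c, d, e, f, h}.
    At a: Box q is false.
    At c: Box q is false.
    At d: Box q is false.
    At e: Box q is false.
    At f: Box q is false.
    At h: Box q is false.
  So Dia Box q is false at d.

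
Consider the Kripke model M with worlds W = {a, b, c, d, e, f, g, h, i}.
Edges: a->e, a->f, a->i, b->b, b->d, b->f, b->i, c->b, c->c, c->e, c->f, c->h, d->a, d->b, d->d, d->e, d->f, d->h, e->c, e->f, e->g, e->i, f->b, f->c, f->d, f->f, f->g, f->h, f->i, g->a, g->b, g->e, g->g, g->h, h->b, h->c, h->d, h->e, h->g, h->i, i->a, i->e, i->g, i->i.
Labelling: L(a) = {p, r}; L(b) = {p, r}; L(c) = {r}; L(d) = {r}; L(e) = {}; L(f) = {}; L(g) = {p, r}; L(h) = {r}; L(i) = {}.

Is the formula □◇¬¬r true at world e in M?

Yes

At e: □◇¬¬r requires ◇¬¬r at every successor {c, f, g, i}.
  At c: ◇¬¬r is true.
  At f: ◇¬¬r is true.
  At g: ◇¬¬r is true.
  At i: ◇¬¬r is true.
So □◇¬¬r is true at e.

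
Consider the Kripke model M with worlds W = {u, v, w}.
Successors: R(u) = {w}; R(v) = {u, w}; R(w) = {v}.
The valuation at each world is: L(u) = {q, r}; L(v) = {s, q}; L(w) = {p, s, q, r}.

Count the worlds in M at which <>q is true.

3

Let φ = <>q. Evaluate φ at each world:
  u (successors {w}): φ is true.
  v (successors {u, w}): φ is true.
  w (successors {v}): φ is true.
For instance, at v:
  At v: <>q requires q at some successor in {u, w}.
    q holds at u, so <>q is true at v.
Satisfying worlds: {u, v, w}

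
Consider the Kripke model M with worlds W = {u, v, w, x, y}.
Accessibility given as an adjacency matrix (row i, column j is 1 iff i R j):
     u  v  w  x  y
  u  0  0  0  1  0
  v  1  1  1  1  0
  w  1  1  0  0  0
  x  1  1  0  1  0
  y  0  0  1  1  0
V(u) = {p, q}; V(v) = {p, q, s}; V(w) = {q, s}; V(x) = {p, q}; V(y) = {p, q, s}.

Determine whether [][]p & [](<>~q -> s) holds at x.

No

At x: [][]p is false, [](<>~q -> s) is true, so [][]p & [](<>~q -> s) is false.
  At x: [][]p requires []p at every successor {u, v, x}.
    []p fails at v, so [][]p is false at x.
      At v: []p requires p at every successor {u, v, w, x}.
        p fails at w, so []p is false at v.
  At x: [](<>~q -> s) requires <>~q -> s at every successor {u, v, x}.
      At u: <>~q is false, s is false, so <>~q -> s is true.
      At v: <>~q is false, s is true, so <>~q -> s is true.
      At x: <>~q is false, s is false, so <>~q -> s is true.
  So [](<>~q -> s) is true at x.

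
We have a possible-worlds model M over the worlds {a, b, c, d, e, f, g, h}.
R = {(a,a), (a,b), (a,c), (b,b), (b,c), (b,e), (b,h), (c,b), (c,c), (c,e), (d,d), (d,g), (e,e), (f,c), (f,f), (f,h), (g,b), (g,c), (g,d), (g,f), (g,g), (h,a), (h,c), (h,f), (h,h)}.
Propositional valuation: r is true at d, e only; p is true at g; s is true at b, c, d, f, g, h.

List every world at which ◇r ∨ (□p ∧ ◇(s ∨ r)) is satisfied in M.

b, c, d, e, g

Recall that □ψ holds at a world iff ψ holds at every accessible world, and ◇ψ holds iff ψ holds at some accessible world.
Let φ = ◇r ∨ (□p ∧ ◇(s ∨ r)). Evaluate φ at each world:
  a (successors {a, b, c}): φ is false.
  b (successors {b, c, e, h}): φ is true.
  c (successors {b, c, e}): φ is true.
  d (successors {d, g}): φ is true.
  e (successors {e}): φ is true.
  f (successors {c, f, h}): φ is false.
  g (successors {b, c, d, f, g}): φ is true.
  h (successors {a, c, f, h}): φ is false.
For instance, at g:
  At g: ◇r is true, □p ∧ ◇(s ∨ r) is false, so ◇r ∨ (□p ∧ ◇(s ∨ r)) is true.
    At g: ◇r requires r at some successor in {b, c, d, f, g}.
      r holds at d, so ◇r is true at g.
    At g: □p is false, ◇(s ∨ r) is true, so □p ∧ ◇(s ∨ r) is false.
      At g: □p requires p at every successor {b, c, d, f, g}.
        p fails at b, so □p is false at g.
      At g: ◇(s ∨ r) requires s ∨ r at some successor in {b, c, d, f, g}.
        s ∨ r holds at b, so ◇(s ∨ r) is true at g.
Satisfying worlds: {b, c, d, e, g}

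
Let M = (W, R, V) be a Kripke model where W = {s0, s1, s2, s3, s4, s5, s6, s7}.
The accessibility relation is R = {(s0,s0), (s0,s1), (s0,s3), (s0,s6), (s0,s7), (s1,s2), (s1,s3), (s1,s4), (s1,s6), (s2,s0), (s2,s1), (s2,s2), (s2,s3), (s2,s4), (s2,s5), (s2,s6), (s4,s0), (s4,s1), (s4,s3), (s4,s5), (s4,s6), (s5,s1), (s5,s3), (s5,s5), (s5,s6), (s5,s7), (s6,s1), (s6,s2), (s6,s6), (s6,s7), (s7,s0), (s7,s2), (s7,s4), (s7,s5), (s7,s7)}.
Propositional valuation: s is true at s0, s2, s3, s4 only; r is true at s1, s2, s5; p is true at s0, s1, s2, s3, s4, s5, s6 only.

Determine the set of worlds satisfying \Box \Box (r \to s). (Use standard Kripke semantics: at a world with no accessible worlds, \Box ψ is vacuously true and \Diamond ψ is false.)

Let φ = \Box \Box (r \to s). Evaluate φ at each world:
  s0 (successors {s0, s1, s3, s6, s7}): φ is false.
  s1 (successors {s2, s3, s4, s6}): φ is false.
  s2 (successors {s0, s1, s2, s3, s4, s5, s6}): φ is false.
  s3 (successors ∅): φ is true.
  s4 (successors {s0, s1, s3, s5, s6}): φ is false.
  s5 (successors {s1, s3, s5, s6, s7}): φ is false.
  s6 (successors {s1, s2, s6, s7}): φ is false.
  s7 (successors {s0, s2, s4, s5, s7}): φ is false.
For instance, at s0:
  At s0: \Box \Box (r \to s) requires \Box (r \to s) at every successor {s0, s1, s3, s6, s7}.
    \Box (r \to s) fails at s0, so \Box \Box (r \to s) is false at s0.
      At s0: \Box (r \to s) requires r \to s at every successor {s0, s1, s3, s6, s7}.
        r \to s fails at s1, so \Box (r \to s) is false at s0.
Satisfying worlds: {s3}

s3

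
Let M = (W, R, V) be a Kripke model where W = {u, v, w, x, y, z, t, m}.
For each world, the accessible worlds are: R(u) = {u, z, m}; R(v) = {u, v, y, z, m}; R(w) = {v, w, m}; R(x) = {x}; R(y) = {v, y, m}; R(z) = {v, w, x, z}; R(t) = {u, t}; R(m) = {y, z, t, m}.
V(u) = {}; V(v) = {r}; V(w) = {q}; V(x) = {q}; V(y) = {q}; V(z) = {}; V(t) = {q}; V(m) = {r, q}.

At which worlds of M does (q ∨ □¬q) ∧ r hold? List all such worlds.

m

Let φ = (q ∨ □¬q) ∧ r. Evaluate φ at each world:
  u (successors {u, z, m}): φ is false.
  v (successors {u, v, y, z, m}): φ is false.
  w (successors {v, w, m}): φ is false.
  x (successors {x}): φ is false.
  y (successors {v, y, m}): φ is false.
  z (successors {v, w, x, z}): φ is false.
  t (successors {u, t}): φ is false.
  m (successors {y, z, t, m}): φ is true.
For instance, at t:
  At t: q ∨ □¬q is true, r is false, so (q ∨ □¬q) ∧ r is false.
    At t: q is true, □¬q is false, so q ∨ □¬q is true.
      At t: □¬q requires ¬q at every successor {u, t}.
        ¬q fails at t, so □¬q is false at t.
Satisfying worlds: {m}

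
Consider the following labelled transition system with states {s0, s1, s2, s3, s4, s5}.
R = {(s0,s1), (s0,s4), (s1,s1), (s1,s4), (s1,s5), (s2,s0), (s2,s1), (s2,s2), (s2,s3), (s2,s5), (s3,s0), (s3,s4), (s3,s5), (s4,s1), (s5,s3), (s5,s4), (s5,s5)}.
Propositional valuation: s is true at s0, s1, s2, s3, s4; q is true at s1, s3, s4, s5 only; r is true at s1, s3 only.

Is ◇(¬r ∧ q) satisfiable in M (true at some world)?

Recall that ◇ψ holds at a world iff ψ holds at some accessible world.
Let φ = ◇(¬r ∧ q). Evaluate φ at each world:
  s0 (successors {s1, s4}): φ is true.
  s1 (successors {s1, s4, s5}): φ is true.
  s2 (successors {s0, s1, s2, s3, s5}): φ is true.
  s3 (successors {s0, s4, s5}): φ is true.
  s4 (successors {s1}): φ is false.
  s5 (successors {s3, s4, s5}): φ is true.
Detail at s0 (witness):
  At s0: ◇(¬r ∧ q) requires ¬r ∧ q at some successor in {s1, s4}.
    ¬r ∧ q holds at s4, so ◇(¬r ∧ q) is true at s0.

Yes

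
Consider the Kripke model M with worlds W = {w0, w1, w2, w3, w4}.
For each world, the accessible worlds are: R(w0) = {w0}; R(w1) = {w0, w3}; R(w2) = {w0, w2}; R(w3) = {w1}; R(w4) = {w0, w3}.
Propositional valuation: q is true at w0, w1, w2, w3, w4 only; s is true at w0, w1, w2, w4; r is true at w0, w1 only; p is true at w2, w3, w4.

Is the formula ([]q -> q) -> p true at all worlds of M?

Let φ = ([]q -> q) -> p. Evaluate φ at each world:
  w0 (successors {w0}): φ is false.
  w1 (successors {w0, w3}): φ is false.
  w2 (successors {w0, w2}): φ is true.
  w3 (successors {w1}): φ is true.
  w4 (successors {w0, w3}): φ is true.
Detail at w0 (counterexample):
  At w0: []q -> q is true, p is false, so ([]q -> q) -> p is false.
    At w0: []q is true, q is true, so []q -> q is true.
      At w0: []q requires q at every successor {w0}.
        At w0: q is true.
      So []q is true at w0.

No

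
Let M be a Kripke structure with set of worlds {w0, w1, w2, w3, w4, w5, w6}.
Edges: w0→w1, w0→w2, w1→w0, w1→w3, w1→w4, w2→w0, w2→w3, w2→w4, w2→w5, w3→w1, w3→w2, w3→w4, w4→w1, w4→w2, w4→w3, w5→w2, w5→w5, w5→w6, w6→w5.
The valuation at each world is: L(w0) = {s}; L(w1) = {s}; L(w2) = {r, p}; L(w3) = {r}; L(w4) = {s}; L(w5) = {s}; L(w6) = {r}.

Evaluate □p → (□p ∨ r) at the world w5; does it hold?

Yes

At w5: □p is false, □p ∨ r is false, so □p → (□p ∨ r) is true.
  At w5: □p requires p at every successor {w2, w5, w6}.
    p fails at w5, so □p is false at w5.
  At w5: □p is false, r is false, so □p ∨ r is false.
    At w5: □p requires p at every successor {w2, w5, w6}.
      p fails at w5, so □p is false at w5.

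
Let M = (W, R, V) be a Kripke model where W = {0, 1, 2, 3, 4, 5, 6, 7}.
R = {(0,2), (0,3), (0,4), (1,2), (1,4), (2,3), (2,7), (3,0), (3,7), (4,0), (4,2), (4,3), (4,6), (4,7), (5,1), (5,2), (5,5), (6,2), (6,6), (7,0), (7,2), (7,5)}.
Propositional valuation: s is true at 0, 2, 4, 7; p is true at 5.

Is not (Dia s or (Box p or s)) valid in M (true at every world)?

No

Let φ = not (Dia s or (Box p or s)). Evaluate φ at each world:
  0 (successors {2, 3, 4}): φ is false.
  1 (successors {2, 4}): φ is false.
  2 (successors {3, 7}): φ is false.
  3 (successors {0, 7}): φ is false.
  4 (successors {0, 2, 3, 6, 7}): φ is false.
  5 (successors {1, 2, 5}): φ is false.
  6 (successors {2, 6}): φ is false.
  7 (successors {0, 2, 5}): φ is false.
Detail at 0 (counterexample):
  At 0: Dia s or (Box p or s) is true, so not (Dia s or (Box p or s)) is false.
    At 0: Dia s is true, Box p or s is true, so Dia s or (Box p or s) is true.
      At 0: Dia s requires s at some successor in {2, 3, 4}.
        s holds at 2, so Dia s is true at 0.
      At 0: Box p is false, s is true, so Box p or s is true.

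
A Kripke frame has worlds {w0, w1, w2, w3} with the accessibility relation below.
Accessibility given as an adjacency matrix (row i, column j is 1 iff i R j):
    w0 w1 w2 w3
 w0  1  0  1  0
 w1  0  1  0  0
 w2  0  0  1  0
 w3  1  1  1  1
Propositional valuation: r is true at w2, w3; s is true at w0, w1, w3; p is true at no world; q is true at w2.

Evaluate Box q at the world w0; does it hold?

No

At w0: Box q requires q at every successor {w0, w2}.
  q fails at w0, so Box q is false at w0.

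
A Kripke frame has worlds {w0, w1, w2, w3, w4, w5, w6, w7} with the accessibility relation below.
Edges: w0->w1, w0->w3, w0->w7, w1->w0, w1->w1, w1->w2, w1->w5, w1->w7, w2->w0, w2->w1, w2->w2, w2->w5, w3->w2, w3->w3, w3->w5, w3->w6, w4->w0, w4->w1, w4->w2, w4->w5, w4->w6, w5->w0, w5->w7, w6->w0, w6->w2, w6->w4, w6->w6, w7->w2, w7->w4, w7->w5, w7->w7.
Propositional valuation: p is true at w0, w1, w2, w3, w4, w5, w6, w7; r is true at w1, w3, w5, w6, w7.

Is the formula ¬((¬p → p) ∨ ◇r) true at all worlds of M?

Recall that ◇ψ holds at a world iff ψ holds at some accessible world.
Let φ = ¬((¬p → p) ∨ ◇r). Evaluate φ at each world:
  w0 (successors {w1, w3, w7}): φ is false.
  w1 (successors {w0, w1, w2, w5, w7}): φ is false.
  w2 (successors {w0, w1, w2, w5}): φ is false.
  w3 (successors {w2, w3, w5, w6}): φ is false.
  w4 (successors {w0, w1, w2, w5, w6}): φ is false.
  w5 (successors {w0, w7}): φ is false.
  w6 (successors {w0, w2, w4, w6}): φ is false.
  w7 (successors {w2, w4, w5, w7}): φ is false.
Detail at w0 (counterexample):
  At w0: (¬p → p) ∨ ◇r is true, so ¬((¬p → p) ∨ ◇r) is false.
    At w0: ¬p → p is true, ◇r is true, so (¬p → p) ∨ ◇r is true.
      At w0: ◇r requires r at some successor in {w1, w3, w7}.
        r holds at w1, so ◇r is true at w0.

No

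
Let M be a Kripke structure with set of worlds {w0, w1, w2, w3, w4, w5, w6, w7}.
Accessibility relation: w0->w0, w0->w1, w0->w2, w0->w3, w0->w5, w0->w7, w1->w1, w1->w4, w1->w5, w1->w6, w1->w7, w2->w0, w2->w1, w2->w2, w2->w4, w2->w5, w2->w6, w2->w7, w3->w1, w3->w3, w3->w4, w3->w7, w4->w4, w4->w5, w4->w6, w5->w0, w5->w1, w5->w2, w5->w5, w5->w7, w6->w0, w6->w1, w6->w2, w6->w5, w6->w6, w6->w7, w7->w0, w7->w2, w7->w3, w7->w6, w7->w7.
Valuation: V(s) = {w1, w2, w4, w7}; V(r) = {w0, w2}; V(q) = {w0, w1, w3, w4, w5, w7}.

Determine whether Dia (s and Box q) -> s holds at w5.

Yes

Recall that Box ψ holds at a world iff ψ holds at every accessible world, and Dia ψ holds iff ψ holds at some accessible world.
At w5: Dia (s and Box q) is false, s is false, so Dia (s and Box q) -> s is true.
  At w5: Dia (s and Box q) requires s and Box q at some successor in {w0, w1, w2, w5, w7}.
    At w0: s and Box q is false.
    At w1: s and Box q is false.
    At w2: s and Box q is false.
    At w5: s and Box q is false.
    At w7: s and Box q is false.
  So Dia (s and Box q) is false at w5.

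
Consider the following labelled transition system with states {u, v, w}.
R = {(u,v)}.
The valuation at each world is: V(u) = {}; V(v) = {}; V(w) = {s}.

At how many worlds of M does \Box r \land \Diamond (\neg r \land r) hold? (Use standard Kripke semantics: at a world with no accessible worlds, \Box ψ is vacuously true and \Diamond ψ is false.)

Let φ = \Box r \land \Diamond (\neg r \land r). Evaluate φ at each world:
  u (successors {v}): φ is false.
  v (successors ∅): φ is false.
  w (successors ∅): φ is false.
For instance, at u:
  At u: \Box r is false, \Diamond (\neg r \land r) is false, so \Box r \land \Diamond (\neg r \land r) is false.
    At u: \Box r requires r at every successor {v}.
      r fails at v, so \Box r is false at u.
    At u: \Diamond (\neg r \land r) requires \neg r \land r at some successor in {v}.
      At v: \neg r \land r is false.
    So \Diamond (\neg r \land r) is false at u.
Satisfying worlds: none.

0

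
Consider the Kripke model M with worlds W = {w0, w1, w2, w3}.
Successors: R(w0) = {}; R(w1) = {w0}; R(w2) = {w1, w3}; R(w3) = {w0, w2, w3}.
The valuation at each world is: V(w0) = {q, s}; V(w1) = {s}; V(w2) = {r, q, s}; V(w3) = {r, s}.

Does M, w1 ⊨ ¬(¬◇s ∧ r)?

At w1: ¬◇s ∧ r is false, so ¬(¬◇s ∧ r) is true.
  At w1: ¬◇s is false, r is false, so ¬◇s ∧ r is false.
    At w1: ◇s is true, so ¬◇s is false.
      At w1: ◇s requires s at some successor in {w0}.
        s holds at w0, so ◇s is true at w1.

Yes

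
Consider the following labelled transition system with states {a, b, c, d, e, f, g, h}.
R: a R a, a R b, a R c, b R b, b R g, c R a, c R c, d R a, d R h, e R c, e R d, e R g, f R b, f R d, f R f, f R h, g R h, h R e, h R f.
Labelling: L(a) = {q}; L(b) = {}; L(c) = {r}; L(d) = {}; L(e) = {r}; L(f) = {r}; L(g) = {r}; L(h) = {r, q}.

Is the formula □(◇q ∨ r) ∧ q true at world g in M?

Recall that □ψ holds at a world iff ψ holds at every accessible world, and ◇ψ holds iff ψ holds at some accessible world.
At g: □(◇q ∨ r) is true, q is false, so □(◇q ∨ r) ∧ q is false.
  At g: □(◇q ∨ r) requires ◇q ∨ r at every successor {h}.
      At h: ◇q is false, r is true, so ◇q ∨ r is true.
  So □(◇q ∨ r) is true at g.

No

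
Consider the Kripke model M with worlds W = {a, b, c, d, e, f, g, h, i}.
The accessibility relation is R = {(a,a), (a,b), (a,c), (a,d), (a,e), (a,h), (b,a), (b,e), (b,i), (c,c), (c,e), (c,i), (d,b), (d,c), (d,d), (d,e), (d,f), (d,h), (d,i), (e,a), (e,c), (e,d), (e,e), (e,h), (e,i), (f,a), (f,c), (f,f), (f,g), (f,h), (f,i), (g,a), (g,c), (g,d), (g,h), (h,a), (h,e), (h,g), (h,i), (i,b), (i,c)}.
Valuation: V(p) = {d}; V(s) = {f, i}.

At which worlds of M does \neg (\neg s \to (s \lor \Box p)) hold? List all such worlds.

Recall that \Box ψ holds at a world iff ψ holds at every accessible world, and \Diamond ψ holds iff ψ holds at some accessible world.
Let φ = \neg (\neg s \to (s \lor \Box p)). Evaluate φ at each world:
  a (successors {a, b, c, d, e, h}): φ is true.
  b (successors {a, e, i}): φ is true.
  c (successors {c, e, i}): φ is true.
  d (successors {b, c, d, e, f, h, i}): φ is true.
  e (successors {a, c, d, e, h, i}): φ is true.
  f (successors {a, c, f, g, h, i}): φ is false.
  g (successors {a, c, d, h}): φ is true.
  h (successors {a, e, g, i}): φ is true.
  i (successors {b, c}): φ is false.
For instance, at f:
  At f: \neg s \to (s \lor \Box p) is true, so \neg (\neg s \to (s \lor \Box p)) is false.
    At f: \neg s is false, s \lor \Box p is true, so \neg s \to (s \lor \Box p) is true.
      At f: s is true, \Box p is false, so s \lor \Box p is true.
Satisfying worlds: {a, b, c, d, e, g, h}

a, b, c, d, e, g, h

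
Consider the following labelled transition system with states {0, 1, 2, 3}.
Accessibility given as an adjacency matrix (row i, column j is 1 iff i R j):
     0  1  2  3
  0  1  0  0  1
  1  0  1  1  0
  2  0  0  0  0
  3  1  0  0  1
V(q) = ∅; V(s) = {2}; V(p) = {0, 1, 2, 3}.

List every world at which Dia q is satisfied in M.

Recall that Dia ψ holds at a world iff ψ holds at some accessible world.
Let φ = Dia q. Evaluate φ at each world:
  0 (successors {0, 3}): φ is false.
  1 (successors {1, 2}): φ is false.
  2 (successors ∅): φ is false.
  3 (successors {0, 3}): φ is false.
For instance, at 3:
  At 3: Dia q requires q at some successor in {0, 3}.
    At 0: q is false.
    At 3: q is false.
  So Dia q is false at 3.
Satisfying worlds: none.

none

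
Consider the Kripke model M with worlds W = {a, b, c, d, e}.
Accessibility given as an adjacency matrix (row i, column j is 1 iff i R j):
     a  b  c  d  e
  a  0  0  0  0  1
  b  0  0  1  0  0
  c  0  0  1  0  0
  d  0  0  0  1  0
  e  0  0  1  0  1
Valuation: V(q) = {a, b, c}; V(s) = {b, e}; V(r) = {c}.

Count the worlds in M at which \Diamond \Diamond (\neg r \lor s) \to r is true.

2

Recall that \Diamond ψ holds at a world iff ψ holds at some accessible world.
Let φ = \Diamond \Diamond (\neg r \lor s) \to r. Evaluate φ at each world:
  a (successors {e}): φ is false.
  b (successors {c}): φ is true.
  c (successors {c}): φ is true.
  d (successors {d}): φ is false.
  e (successors {c, e}): φ is false.
For instance, at d:
  At d: \Diamond \Diamond (\neg r \lor s) is true, r is false, so \Diamond \Diamond (\neg r \lor s) \to r is false.
    At d: \Diamond \Diamond (\neg r \lor s) requires \Diamond (\neg r \lor s) at some successor in {d}.
      \Diamond (\neg r \lor s) holds at d, so \Diamond \Diamond (\neg r \lor s) is true at d.
Satisfying worlds: {b, c}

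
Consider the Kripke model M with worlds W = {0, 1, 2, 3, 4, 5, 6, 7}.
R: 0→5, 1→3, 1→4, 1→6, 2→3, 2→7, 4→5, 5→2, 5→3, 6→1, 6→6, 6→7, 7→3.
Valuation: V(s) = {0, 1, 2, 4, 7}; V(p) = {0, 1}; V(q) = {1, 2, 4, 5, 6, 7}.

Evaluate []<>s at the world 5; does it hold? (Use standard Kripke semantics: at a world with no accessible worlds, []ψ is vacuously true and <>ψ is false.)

No

At 5: []<>s requires <>s at every successor {2, 3}.
  <>s fails at 3, so []<>s is false at 5.
    At 3: no accessible worlds, so <>s is false.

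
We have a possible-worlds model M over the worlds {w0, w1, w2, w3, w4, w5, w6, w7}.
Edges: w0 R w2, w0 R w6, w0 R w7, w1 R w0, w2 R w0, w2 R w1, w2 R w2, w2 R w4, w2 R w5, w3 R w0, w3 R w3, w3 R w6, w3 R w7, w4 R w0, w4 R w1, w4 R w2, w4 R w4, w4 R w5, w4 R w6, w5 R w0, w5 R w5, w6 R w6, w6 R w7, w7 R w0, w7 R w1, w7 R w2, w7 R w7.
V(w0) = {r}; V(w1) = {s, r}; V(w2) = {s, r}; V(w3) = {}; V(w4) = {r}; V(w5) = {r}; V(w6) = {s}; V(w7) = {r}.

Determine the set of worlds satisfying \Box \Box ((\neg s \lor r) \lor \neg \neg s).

w0, w1, w2, w3, w4, w5, w6, w7

Recall that \Box ψ holds at a world iff ψ holds at every accessible world, and \Diamond ψ holds iff ψ holds at some accessible world.
Let φ = \Box \Box ((\neg s \lor r) \lor \neg \neg s). Evaluate φ at each world:
  w0 (successors {w2, w6, w7}): φ is true.
  w1 (successors {w0}): φ is true.
  w2 (successors {w0, w1, w2, w4, w5}): φ is true.
  w3 (successors {w0, w3, w6, w7}): φ is true.
  w4 (successors {w0, w1, w2, w4, w5, w6}): φ is true.
  w5 (successors {w0, w5}): φ is true.
  w6 (successors {w6, w7}): φ is true.
  w7 (successors {w0, w1, w2, w7}): φ is true.
For instance, at w6:
  At w6: \Box \Box ((\neg s \lor r) \lor \neg \neg s) requires \Box ((\neg s \lor r) \lor \neg \neg s) at every successor {w6, w7}.
      At w6: \Box ((\neg s \lor r) \lor \neg \neg s) requires (\neg s \lor r) \lor \neg \neg s at every successor {w6, w7}.
        At w6: (\neg s \lor r) \lor \neg \neg s is true.
        At w7: (\neg s \lor r) \lor \neg \neg s is true.
      So \Box ((\neg s \lor r) \lor \neg \neg s) is true at w6.
      At w7: \Box ((\neg s \lor r) \lor \neg \neg s) requires (\neg s \lor r) \lor \neg \neg s at every successor {w0, w1, w2, w7}.
        At w0: (\neg s \lor r) \lor \neg \neg s is true.
        At w1: (\neg s \lor r) \lor \neg \neg s is true.
        At w2: (\neg s \lor r) \lor \neg \neg s is true.
        At w7: (\neg s \lor r) \lor \neg \neg s is true.
      So \Box ((\neg s \lor r) \lor \neg \neg s) is true at w7.
  So \Box \Box ((\neg s \lor r) \lor \neg \neg s) is true at w6.
Satisfying worlds: {w0, w1, w2, w3, w4, w5, w6, w7}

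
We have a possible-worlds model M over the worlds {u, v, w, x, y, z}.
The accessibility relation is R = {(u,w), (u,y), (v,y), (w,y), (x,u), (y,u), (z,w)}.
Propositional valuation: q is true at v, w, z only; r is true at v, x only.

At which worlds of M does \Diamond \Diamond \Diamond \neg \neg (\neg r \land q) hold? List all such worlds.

u, v, w

Recall that \Diamond ψ holds at a world iff ψ holds at some accessible world.
Let φ = \Diamond \Diamond \Diamond \neg \neg (\neg r \land q). Evaluate φ at each world:
  u (successors {w, y}): φ is true.
  v (successors {y}): φ is true.
  w (successors {y}): φ is true.
  x (successors {u}): φ is false.
  y (successors {u}): φ is false.
  z (successors {w}): φ is false.
For instance, at v:
  At v: \Diamond \Diamond \Diamond \neg \neg (\neg r \land q) requires \Diamond \Diamond \neg \neg (\neg r \land q) at some successor in {y}.
    \Diamond \Diamond \neg \neg (\neg r \land q) holds at y, so \Diamond \Diamond \Diamond \neg \neg (\neg r \land q) is true at v.
      At y: \Diamond \Diamond \neg \neg (\neg r \land q) requires \Diamond \neg \neg (\neg r \land q) at some successor in {u}.
        \Diamond \neg \neg (\neg r \land q) holds at u, so \Diamond \Diamond \neg \neg (\neg r \land q) is true at y.
Satisfying worlds: {u, v, w}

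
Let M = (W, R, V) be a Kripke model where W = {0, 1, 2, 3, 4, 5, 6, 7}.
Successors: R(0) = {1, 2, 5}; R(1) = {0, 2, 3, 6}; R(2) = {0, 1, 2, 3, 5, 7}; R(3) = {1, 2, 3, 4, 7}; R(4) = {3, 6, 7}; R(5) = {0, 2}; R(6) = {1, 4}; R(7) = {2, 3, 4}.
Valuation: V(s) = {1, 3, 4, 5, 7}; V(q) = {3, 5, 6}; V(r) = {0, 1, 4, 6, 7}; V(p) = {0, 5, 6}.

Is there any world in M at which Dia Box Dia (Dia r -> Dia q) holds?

Recall that Box ψ holds at a world iff ψ holds at every accessible world, and Dia ψ holds iff ψ holds at some accessible world.
Let φ = Dia Box Dia (Dia r -> Dia q). Evaluate φ at each world:
  0 (successors {1, 2, 5}): φ is true.
  1 (successors {0, 2, 3, 6}): φ is true.
  2 (successors {0, 1, 2, 3, 5, 7}): φ is true.
  3 (successors {1, 2, 3, 4, 7}): φ is true.
  4 (successors {3, 6, 7}): φ is true.
  5 (successors {0, 2}): φ is true.
  6 (successors {1, 4}): φ is true.
  7 (successors {2, 3, 4}): φ is true.
Detail at 0 (witness):
  At 0: Dia Box Dia (Dia r -> Dia q) requires Box Dia (Dia r -> Dia q) at some successor in {1, 2, 5}.
    Box Dia (Dia r -> Dia q) holds at 1, so Dia Box Dia (Dia r -> Dia q) is true at 0.
      At 1: Box Dia (Dia r -> Dia q) requires Dia (Dia r -> Dia q) at every successor {0, 2, 3, 6}.
        At 0: Dia (Dia r -> Dia q) is true.
        At 2: Dia (Dia r -> Dia q) is true.
        At 3: Dia (Dia r -> Dia q) is true.
        At 6: Dia (Dia r -> Dia q) is true.
      So Box Dia (Dia r -> Dia q) is true at 1.

Yes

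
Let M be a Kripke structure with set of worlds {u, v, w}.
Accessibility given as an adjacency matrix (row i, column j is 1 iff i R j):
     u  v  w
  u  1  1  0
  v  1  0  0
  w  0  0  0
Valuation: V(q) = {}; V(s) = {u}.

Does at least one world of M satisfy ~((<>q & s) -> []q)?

No

Let φ = ~((<>q & s) -> []q). Evaluate φ at each world:
  u (successors {u, v}): φ is false.
  v (successors {u}): φ is false.
  w (successors ∅): φ is false.
For instance, at u:
  At u: (<>q & s) -> []q is true, so ~((<>q & s) -> []q) is false.
    At u: <>q & s is false, []q is false, so (<>q & s) -> []q is true.
      At u: <>q is false, s is true, so <>q & s is false.
      At u: []q requires q at every successor {u, v}.
        q fails at u, so []q is false at u.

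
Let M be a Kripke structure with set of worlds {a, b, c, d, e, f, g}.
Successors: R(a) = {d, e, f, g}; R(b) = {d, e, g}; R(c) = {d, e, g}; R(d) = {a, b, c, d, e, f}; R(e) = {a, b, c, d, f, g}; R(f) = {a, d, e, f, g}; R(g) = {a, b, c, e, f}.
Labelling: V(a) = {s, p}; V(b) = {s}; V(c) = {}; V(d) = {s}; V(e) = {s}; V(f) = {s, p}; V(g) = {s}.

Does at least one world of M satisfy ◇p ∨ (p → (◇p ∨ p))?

Let φ = ◇p ∨ (p → (◇p ∨ p)). Evaluate φ at each world:
  a (successors {d, e, f, g}): φ is true.
  b (successors {d, e, g}): φ is true.
  c (successors {d, e, g}): φ is true.
  d (successors {a, b, c, d, e, f}): φ is true.
  e (successors {a, b, c, d, f, g}): φ is true.
  f (successors {a, d, e, f, g}): φ is true.
  g (successors {a, b, c, e, f}): φ is true.
Detail at a (witness):
  At a: ◇p is true, p → (◇p ∨ p) is true, so ◇p ∨ (p → (◇p ∨ p)) is true.
    At a: ◇p requires p at some successor in {d, e, f, g}.
      p holds at f, so ◇p is true at a.
    At a: p is true, ◇p ∨ p is true, so p → (◇p ∨ p) is true.
      At a: ◇p is true, p is true, so ◇p ∨ p is true.

Yes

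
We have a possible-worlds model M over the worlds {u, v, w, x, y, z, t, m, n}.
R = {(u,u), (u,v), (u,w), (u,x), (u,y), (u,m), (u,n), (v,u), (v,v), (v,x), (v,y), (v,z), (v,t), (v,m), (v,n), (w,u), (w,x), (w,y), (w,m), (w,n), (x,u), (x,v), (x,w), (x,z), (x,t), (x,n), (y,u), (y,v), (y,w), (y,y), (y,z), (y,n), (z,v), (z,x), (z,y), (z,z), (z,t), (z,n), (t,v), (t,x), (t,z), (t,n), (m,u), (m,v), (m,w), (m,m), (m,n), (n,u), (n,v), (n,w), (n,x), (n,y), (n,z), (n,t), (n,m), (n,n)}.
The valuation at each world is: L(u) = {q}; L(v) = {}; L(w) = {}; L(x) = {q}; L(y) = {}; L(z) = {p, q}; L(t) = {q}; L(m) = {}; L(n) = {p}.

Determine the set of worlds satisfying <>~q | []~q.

u, v, w, x, y, z, t, m, n

Recall that []ψ holds at a world iff ψ holds at every accessible world, and <>ψ holds iff ψ holds at some accessible world.
Let φ = <>~q | []~q. Evaluate φ at each world:
  u (successors {u, v, w, x, y, m, n}): φ is true.
  v (successors {u, v, x, y, z, t, m, n}): φ is true.
  w (successors {u, x, y, m, n}): φ is true.
  x (successors {u, v, w, z, t, n}): φ is true.
  y (successors {u, v, w, y, z, n}): φ is true.
  z (successors {v, x, y, z, t, n}): φ is true.
  t (successors {v, x, z, n}): φ is true.
  m (successors {u, v, w, m, n}): φ is true.
  n (successors {u, v, w, x, y, z, t, m, n}): φ is true.
For instance, at n:
  At n: <>~q is true, []~q is false, so <>~q | []~q is true.
    At n: <>~q requires ~q at some successor in {u, v, w, x, y, z, t, m, n}.
      ~q holds at v, so <>~q is true at n.
    At n: []~q requires ~q at every successor {u, v, w, x, y, z, t, m, n}.
      ~q fails at u, so []~q is false at n.
Satisfying worlds: {u, v, w, x, y, z, t, m, n}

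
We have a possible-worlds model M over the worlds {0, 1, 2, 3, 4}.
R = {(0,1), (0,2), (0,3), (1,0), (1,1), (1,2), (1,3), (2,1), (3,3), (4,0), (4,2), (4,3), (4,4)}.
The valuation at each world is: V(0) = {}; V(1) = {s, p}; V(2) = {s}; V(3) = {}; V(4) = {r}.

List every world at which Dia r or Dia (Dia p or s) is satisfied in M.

0, 1, 2, 4

Recall that Dia ψ holds at a world iff ψ holds at some accessible world.
Let φ = Dia r or Dia (Dia p or s). Evaluate φ at each world:
  0 (successors {1, 2, 3}): φ is true.
  1 (successors {0, 1, 2, 3}): φ is true.
  2 (successors {1}): φ is true.
  3 (successors {3}): φ is false.
  4 (successors {0, 2, 3, 4}): φ is true.
For instance, at 0:
  At 0: Dia r is false, Dia (Dia p or s) is true, so Dia r or Dia (Dia p or s) is true.
    At 0: Dia r requires r at some successor in {1, 2, 3}.
      At 1: r is false.
      At 2: r is false.
      At 3: r is false.
    So Dia r is false at 0.
    At 0: Dia (Dia p or s) requires Dia p or s at some successor in {1, 2, 3}.
      Dia p or s holds at 1, so Dia (Dia p or s) is true at 0.
Satisfying worlds: {0, 1, 2, 4}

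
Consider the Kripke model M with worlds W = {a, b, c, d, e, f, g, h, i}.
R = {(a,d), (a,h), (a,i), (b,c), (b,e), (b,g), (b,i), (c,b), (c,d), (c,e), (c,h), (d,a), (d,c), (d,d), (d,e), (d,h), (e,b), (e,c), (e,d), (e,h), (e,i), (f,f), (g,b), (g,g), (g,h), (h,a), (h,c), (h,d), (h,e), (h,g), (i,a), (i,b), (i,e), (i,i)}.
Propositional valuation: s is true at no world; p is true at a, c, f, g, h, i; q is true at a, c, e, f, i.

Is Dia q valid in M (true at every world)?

No

Recall that Dia ψ holds at a world iff ψ holds at some accessible world.
Let φ = Dia q. Evaluate φ at each world:
  a (successors {d, h, i}): φ is true.
  b (successors {c, e, g, i}): φ is true.
  c (successors {b, d, e, h}): φ is true.
  d (successors {a, c, d, e, h}): φ is true.
  e (successors {b, c, d, h, i}): φ is true.
  f (successors {f}): φ is true.
  g (successors {b, g, h}): φ is false.
  h (successors {a, c, d, e, g}): φ is true.
  i (successors {a, b, e, i}): φ is true.
Detail at g (counterexample):
  At g: Dia q requires q at some successor in {b, g, h}.
    At b: q is false.
    At g: q is false.
    At h: q is false.
  So Dia q is false at g.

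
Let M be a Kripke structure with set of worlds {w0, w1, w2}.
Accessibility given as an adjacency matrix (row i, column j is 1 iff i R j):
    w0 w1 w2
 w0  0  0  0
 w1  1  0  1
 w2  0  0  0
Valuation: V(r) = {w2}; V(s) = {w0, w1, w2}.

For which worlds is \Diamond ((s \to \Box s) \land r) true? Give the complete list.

Let φ = \Diamond ((s \to \Box s) \land r). Evaluate φ at each world:
  w0 (successors ∅): φ is false.
  w1 (successors {w0, w2}): φ is true.
  w2 (successors ∅): φ is false.
For instance, at w1:
  At w1: \Diamond ((s \to \Box s) \land r) requires (s \to \Box s) \land r at some successor in {w0, w2}.
    (s \to \Box s) \land r holds at w2, so \Diamond ((s \to \Box s) \land r) is true at w1.
      At w2: s \to \Box s is true, r is true, so (s \to \Box s) \land r is true.
Satisfying worlds: {w1}

w1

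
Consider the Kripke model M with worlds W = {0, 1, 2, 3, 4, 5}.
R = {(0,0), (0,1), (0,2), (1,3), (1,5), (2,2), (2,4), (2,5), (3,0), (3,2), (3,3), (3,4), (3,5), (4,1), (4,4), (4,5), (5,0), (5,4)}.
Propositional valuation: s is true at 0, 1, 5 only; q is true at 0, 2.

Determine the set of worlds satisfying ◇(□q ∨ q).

Let φ = ◇(□q ∨ q). Evaluate φ at each world:
  0 (successors {0, 1, 2}): φ is true.
  1 (successors {3, 5}): φ is false.
  2 (successors {2, 4, 5}): φ is true.
  3 (successors {0, 2, 3, 4, 5}): φ is true.
  4 (successors {1, 4, 5}): φ is false.
  5 (successors {0, 4}): φ is true.
For instance, at 4:
  At 4: ◇(□q ∨ q) requires □q ∨ q at some successor in {1, 4, 5}.
    At 1: □q ∨ q is false.
    At 4: □q ∨ q is false.
    At 5: □q ∨ q is false.
  So ◇(□q ∨ q) is false at 4.
Satisfying worlds: {0, 2, 3, 5}

0, 2, 3, 5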